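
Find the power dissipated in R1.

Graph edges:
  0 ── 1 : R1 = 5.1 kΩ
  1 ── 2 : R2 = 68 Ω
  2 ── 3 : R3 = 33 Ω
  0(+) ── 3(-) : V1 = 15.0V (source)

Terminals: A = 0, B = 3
Nodal analysis, taking node 3 as the 0 V reference.
Source V1 fixes V_0 = 15 V.
KCL at each unknown node (sum of currents leaving = 0; resistances in Ω):
  Node 1: (V_1 - 15)/5100 + (V_1 - V_2)/68 = 0
  Node 2: (V_2 - V_1)/68 + (V_2 - 0)/33 = 0
Collecting terms (coefficients in siemens):
  0.0149·V_1 - 0.01471·V_2 = 0.002941
  0.04501·V_2 - 0.01471·V_1 = 0
Determinant D = (0.0149)(0.04501) - (-0.01471)(-0.01471) = 0.0004545
V_1 = [(0.002941)(0.04501) - (-0.01471)(0)]/D = 0.2913 V
V_2 = [(0.0149)(0) - (0.002941)(-0.01471)]/D = 0.09517 V
I_R1 = (V_0 - V_1)/R1 = (15 - 0.2913)/5100 = 0.002884 A
P_R1 = I_R1² × R1 = (0.002884)² × 5100 = 0.04242 W

Final answer: 0.04242 W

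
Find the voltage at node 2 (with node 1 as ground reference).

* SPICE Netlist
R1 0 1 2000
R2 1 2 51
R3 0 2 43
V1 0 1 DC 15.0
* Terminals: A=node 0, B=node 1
Nodal analysis, taking node 1 as the 0 V reference.
Source V1 fixes V_0 = 15 V.
KCL at each unknown node (sum of currents leaving = 0; resistances in Ω):
  Node 2: (V_2 - 0)/51 + (V_2 - 15)/43 = 0
Collecting terms: 0.04286 × V_2 = 0.3488  =>  V_2 = 8.138 V
The requested potential is V_2 = 8.138 V.

Final answer: V_2 = 8.138 V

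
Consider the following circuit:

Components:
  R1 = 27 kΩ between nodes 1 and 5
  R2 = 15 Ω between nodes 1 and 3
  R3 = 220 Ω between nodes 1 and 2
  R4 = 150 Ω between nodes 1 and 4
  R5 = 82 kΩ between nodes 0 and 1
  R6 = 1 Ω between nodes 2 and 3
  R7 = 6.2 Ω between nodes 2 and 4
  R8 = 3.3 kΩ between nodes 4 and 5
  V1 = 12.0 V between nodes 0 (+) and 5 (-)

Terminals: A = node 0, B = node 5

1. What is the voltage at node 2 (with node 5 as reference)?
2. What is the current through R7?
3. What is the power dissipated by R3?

Nodal analysis, taking node 5 as the 0 V reference.
Source V1 fixes V_0 = 12 V.
KCL at each unknown node (sum of currents leaving = 0; resistances in Ω):
  Node 1: (V_1 - 0)/27000 + (V_1 - V_3)/15 + (V_1 - V_2)/220 + (V_1 - V_4)/150 + (V_1 - 12)/82000 = 0
  Node 2: (V_2 - V_1)/220 + (V_2 - V_3)/1 + (V_2 - V_4)/6.2 = 0
  Node 3: (V_3 - V_1)/15 + (V_3 - V_2)/1 = 0
  Node 4: (V_4 - V_1)/150 + (V_4 - V_2)/6.2 + (V_4 - 0)/3300 = 0
Collecting terms (coefficients in siemens):
  0.07793·V_1 - 0.004545·V_2 - 0.06667·V_3 - 0.006667·V_4 = 0.0001463
  1.166·V_2 - 0.004545·V_1 - 1·V_3 - 0.1613·V_4 = 0
  1.067·V_3 - 0.06667·V_1 - 1·V_2 = 0
  0.1683·V_4 - 0.006667·V_1 - 0.1613·V_2 = 0
Solving these 4 simultaneous equations (Gaussian elimination) gives:
  V_1 = 0.4174 V, V_2 = 0.4158 V, V_3 = 0.4159 V, V_4 = 0.4151 V
Part 1:
  Read off the nodal solution: V_2 = 0.4158 V
Part 2:
  I_R7 = (V_2 - V_4)/R7 = (0.4158 - 0.4151)/6.2 = 0.0001103 A
  Magnitude: I_R7 = 0.0001103 A
Part 3:
  I_R3 = (V_1 - V_2)/R3 = (0.4174 - 0.4158)/220 = 0.000007476 A
  P_R3 = I_R3² × R3 = (0.000007476)² × 220 = 0.0000000123 W

Final answers:
1. V_2 = 0.4158 V
2. I_R7 = 0.0001103 A
3. P_R3 = 1.23e-08 W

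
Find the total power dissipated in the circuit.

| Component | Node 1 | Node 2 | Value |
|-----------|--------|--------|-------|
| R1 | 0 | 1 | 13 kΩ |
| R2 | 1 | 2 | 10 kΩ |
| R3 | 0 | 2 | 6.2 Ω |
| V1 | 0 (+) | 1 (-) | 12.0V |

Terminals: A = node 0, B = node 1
Nodal analysis, taking node 1 as the 0 V reference.
Source V1 fixes V_0 = 12 V.
KCL at each unknown node (sum of currents leaving = 0; resistances in Ω):
  Node 2: (V_2 - 0)/10000 + (V_2 - 12)/6.2 = 0
Collecting terms: 0.1614 × V_2 = 1.935  =>  V_2 = 11.99 V
Power in each resistor, P = (ΔV)²/R:
  P_R1 = (12 - 0)²/13000 = 0.01108 W
  P_R2 = (0 - 11.99)²/10000 = 0.01438 W
  P_R3 = (12 - 11.99)²/6.2 = 0.000008917 W
P_total = P_R1 + P_R2 + P_R3 = 0.02547 W

Final answer: 0.02547 W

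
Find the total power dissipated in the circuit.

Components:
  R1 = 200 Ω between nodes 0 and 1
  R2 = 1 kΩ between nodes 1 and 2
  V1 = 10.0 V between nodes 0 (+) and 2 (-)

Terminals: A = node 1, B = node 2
Nodal analysis, taking node 2 as the 0 V reference.
Source V1 fixes V_0 = 10 V.
KCL at each unknown node (sum of currents leaving = 0; resistances in Ω):
  Node 1: (V_1 - 10)/200 + (V_1 - 0)/1000 = 0
Collecting terms: 0.006 × V_1 = 0.05  =>  V_1 = 8.333 V
Power in each resistor, P = (ΔV)²/R:
  P_R1 = (10 - 8.333)²/200 = 0.01389 W
  P_R2 = (8.333 - 0)²/1000 = 0.06944 W
P_total = P_R1 + P_R2 = 0.08333 W

Final answer: 0.08333 W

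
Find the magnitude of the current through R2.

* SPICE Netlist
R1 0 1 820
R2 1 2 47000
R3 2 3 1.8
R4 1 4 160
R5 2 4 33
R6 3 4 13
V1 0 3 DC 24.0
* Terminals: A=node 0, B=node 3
Nodal analysis, taking node 3 as the 0 V reference.
Source V1 fixes V_0 = 24 V.
KCL at each unknown node (sum of currents leaving = 0; resistances in Ω):
  Node 1: (V_1 - 24)/820 + (V_1 - V_2)/47000 + (V_1 - V_4)/160 = 0
  Node 2: (V_2 - V_1)/47000 + (V_2 - 0)/1.8 + (V_2 - V_4)/33 = 0
  Node 4: (V_4 - V_1)/160 + (V_4 - V_2)/33 + (V_4 - 0)/13 = 0
Collecting terms (coefficients in siemens):
  0.007491·V_1 - 0.00002128·V_2 - 0.00625·V_4 = 0.02927
  0.5859·V_2 - 0.00002128·V_1 - 0.0303·V_4 = 0
  0.1135·V_4 - 0.00625·V_1 - 0.0303·V_2 = 0
Solving these 3 simultaneous equations (Gaussian elimination) gives:
  V_1 = 4.098 V, V_2 = 0.01199 V, V_4 = 0.2289 V
I_R2 = (V_1 - V_2)/R2 = (4.098 - 0.01199)/47000 = 0.00008694 A
|I_R2| = 0.00008694 A

Final answer: |I_R2| = 8.694e-05 A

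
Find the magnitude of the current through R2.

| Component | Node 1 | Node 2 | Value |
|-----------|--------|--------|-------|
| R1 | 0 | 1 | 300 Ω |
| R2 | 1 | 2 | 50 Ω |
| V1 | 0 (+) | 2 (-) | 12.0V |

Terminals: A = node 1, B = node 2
Nodal analysis, taking node 2 as the 0 V reference.
Source V1 fixes V_0 = 12 V.
KCL at each unknown node (sum of currents leaving = 0; resistances in Ω):
  Node 1: (V_1 - 12)/300 + (V_1 - 0)/50 = 0
Collecting terms: 0.02333 × V_1 = 0.04  =>  V_1 = 1.714 V
I_R2 = (V_1 - V_2)/R2 = (1.714 - 0)/50 = 0.03429 A
|I_R2| = 0.03429 A

Final answer: |I_R2| = 0.03429 A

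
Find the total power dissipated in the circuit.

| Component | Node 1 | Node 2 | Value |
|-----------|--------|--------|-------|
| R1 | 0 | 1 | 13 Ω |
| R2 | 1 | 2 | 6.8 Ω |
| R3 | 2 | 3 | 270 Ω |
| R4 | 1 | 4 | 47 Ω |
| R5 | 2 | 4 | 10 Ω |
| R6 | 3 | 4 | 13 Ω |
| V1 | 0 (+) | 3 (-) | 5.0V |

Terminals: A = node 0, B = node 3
Nodal analysis, taking node 3 as the 0 V reference.
Source V1 fixes V_0 = 5 V.
KCL at each unknown node (sum of currents leaving = 0; resistances in Ω):
  Node 1: (V_1 - 5)/13 + (V_1 - V_2)/6.8 + (V_1 - V_4)/47 = 0
  Node 2: (V_2 - V_1)/6.8 + (V_2 - 0)/270 + (V_2 - V_4)/10 = 0
  Node 4: (V_4 - V_1)/47 + (V_4 - V_2)/10 + (V_4 - 0)/13 = 0
Collecting terms (coefficients in siemens):
  0.2453·V_1 - 0.1471·V_2 - 0.02128·V_4 = 0.3846
  0.2508·V_2 - 0.1471·V_1 - 0.1·V_4 = 0
  0.1982·V_4 - 0.02128·V_1 - 0.1·V_2 = 0
Solving these 3 simultaneous equations (Gaussian elimination) gives:
  V_1 = 3.241 V, V_2 = 2.553 V, V_4 = 1.636 V
Power in each resistor, P = (ΔV)²/R:
  P_R1 = (5 - 3.241)²/13 = 0.238 W
  P_R2 = (3.241 - 2.553)²/6.8 = 0.06959 W
  P_R3 = (2.553 - 0)²/270 = 0.02414 W
  P_R4 = (3.241 - 1.636)²/47 = 0.0548 W
  P_R5 = (2.553 - 1.636)²/10 = 0.0841 W
  P_R6 = (0 - 1.636)²/13 = 0.2059 W
P_total = P_R1 + P_R2 + P_R3 + P_R4 + P_R5 + P_R6 = 0.6765 W

Final answer: 0.6765 W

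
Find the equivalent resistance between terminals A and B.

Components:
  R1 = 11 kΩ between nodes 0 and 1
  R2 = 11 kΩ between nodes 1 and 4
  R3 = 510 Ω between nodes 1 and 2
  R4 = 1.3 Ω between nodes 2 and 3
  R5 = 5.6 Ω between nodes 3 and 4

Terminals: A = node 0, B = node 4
Reduce the network between node 0 (A) and node 4 (B) by series/parallel combination:
  Rs1 = R3 + R4 (series, joined only at node 2) = 510 + 1.3 = 511.3 Ω
  Rs2 = R5 + Rs1 (series, joined only at node 3) = 5.6 + 511.3 = 516.9 Ω
  Rp1 = R2 ‖ Rs2 (parallel, both between nodes 1 and 4) = 1/(1/11000 + 1/516.9) = 493.7 Ω
  Rs3 = R1 + Rp1 (series, joined only at node 1) = 11000 + 493.7 = 11490 Ω
R_eq = 11.49 kΩ

Final answer: 11.49 kΩ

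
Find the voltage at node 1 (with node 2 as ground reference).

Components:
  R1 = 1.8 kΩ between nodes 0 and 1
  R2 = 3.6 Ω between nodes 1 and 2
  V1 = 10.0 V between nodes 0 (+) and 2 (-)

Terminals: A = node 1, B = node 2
Nodal analysis, taking node 2 as the 0 V reference.
Source V1 fixes V_0 = 10 V.
KCL at each unknown node (sum of currents leaving = 0; resistances in Ω):
  Node 1: (V_1 - 10)/1800 + (V_1 - 0)/3.6 = 0
Collecting terms: 0.2783 × V_1 = 0.005556  =>  V_1 = 0.01996 V
The requested potential is V_1 = 0.01996 V.

Final answer: V_1 = 0.01996 V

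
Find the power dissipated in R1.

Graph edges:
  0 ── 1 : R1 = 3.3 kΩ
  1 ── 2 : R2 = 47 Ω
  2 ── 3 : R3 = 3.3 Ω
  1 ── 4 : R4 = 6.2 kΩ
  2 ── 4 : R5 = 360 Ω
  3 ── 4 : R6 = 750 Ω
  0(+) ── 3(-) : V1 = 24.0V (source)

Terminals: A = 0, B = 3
Nodal analysis, taking node 3 as the 0 V reference.
Source V1 fixes V_0 = 24 V.
KCL at each unknown node (sum of currents leaving = 0; resistances in Ω):
  Node 1: (V_1 - 24)/3300 + (V_1 - V_2)/47 + (V_1 - V_4)/6200 = 0
  Node 2: (V_2 - V_1)/47 + (V_2 - 0)/3.3 + (V_2 - V_4)/360 = 0
  Node 4: (V_4 - V_1)/6200 + (V_4 - V_2)/360 + (V_4 - 0)/750 = 0
Collecting terms (coefficients in siemens):
  0.02174·V_1 - 0.02128·V_2 - 0.0001613·V_4 = 0.007273
  0.3271·V_2 - 0.02128·V_1 - 0.002778·V_4 = 0
  0.004272·V_4 - 0.0001613·V_1 - 0.002778·V_2 = 0
Solving these 3 simultaneous equations (Gaussian elimination) gives:
  V_1 = 0.3577 V, V_2 = 0.02352 V, V_4 = 0.02879 V
I_R1 = (V_0 - V_1)/R1 = (24 - 0.3577)/3300 = 0.007164 A
P_R1 = I_R1² × R1 = (0.007164)² × 3300 = 0.1694 W

Final answer: 0.1694 W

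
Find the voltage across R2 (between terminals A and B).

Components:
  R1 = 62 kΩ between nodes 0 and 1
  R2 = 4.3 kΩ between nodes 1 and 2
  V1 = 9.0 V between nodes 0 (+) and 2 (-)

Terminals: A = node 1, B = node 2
R1 and R2 are in series across V1 (node 0 → node 1 → node 2), and the output A–B is taken across R2, so this is a voltage divider.
Series current: I = V1/(R1 + R2) = 9/(62000 + 4300) = 9/66300 = 0.0001357 A
V_R2 = I × R2 = V1 × R2/(R1 + R2) = 9 × 4300/66300 = 0.5837 V

Final answer: 0.5837 V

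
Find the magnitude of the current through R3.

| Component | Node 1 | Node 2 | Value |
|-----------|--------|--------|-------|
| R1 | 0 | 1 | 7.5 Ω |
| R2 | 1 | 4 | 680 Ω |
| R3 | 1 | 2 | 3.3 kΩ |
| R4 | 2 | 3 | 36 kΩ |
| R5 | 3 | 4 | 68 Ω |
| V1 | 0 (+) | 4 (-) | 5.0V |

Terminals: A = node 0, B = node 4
Nodal analysis, taking node 4 as the 0 V reference.
Source V1 fixes V_0 = 5 V.
KCL at each unknown node (sum of currents leaving = 0; resistances in Ω):
  Node 1: (V_1 - 5)/7.5 + (V_1 - 0)/680 + (V_1 - V_2)/3300 = 0
  Node 2: (V_2 - V_1)/3300 + (V_2 - V_3)/36000 = 0
  Node 3: (V_3 - V_2)/36000 + (V_3 - 0)/68 = 0
Collecting terms (coefficients in siemens):
  0.1351·V_1 - 0.000303·V_2 = 0.6667
  0.0003308·V_2 - 0.000303·V_1 - 0.00002778·V_3 = 0
  0.01473·V_3 - 0.00002778·V_2 = 0
Solving these 3 simultaneous equations (Gaussian elimination) gives:
  V_1 = 4.945 V, V_2 = 4.53 V, V_3 = 0.008541 V
I_R3 = (V_1 - V_2)/R3 = (4.945 - 4.53)/3300 = 0.0001256 A
|I_R3| = 0.0001256 A

Final answer: |I_R3| = 0.0001256 A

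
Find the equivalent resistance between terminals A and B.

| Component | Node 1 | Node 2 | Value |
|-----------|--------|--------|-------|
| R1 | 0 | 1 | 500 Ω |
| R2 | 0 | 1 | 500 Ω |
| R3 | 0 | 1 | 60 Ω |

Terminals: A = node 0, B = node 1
Reduce the network between node 0 (A) and node 1 (B) by series/parallel combination:
  Rp1 = R1 ‖ R2 ‖ R3 (parallel, all between nodes 0 and 1) = 1/(1/500 + 1/500 + 1/60) = 48.39 Ω
R_eq = 48.39 Ω

Final answer: 48.39 Ω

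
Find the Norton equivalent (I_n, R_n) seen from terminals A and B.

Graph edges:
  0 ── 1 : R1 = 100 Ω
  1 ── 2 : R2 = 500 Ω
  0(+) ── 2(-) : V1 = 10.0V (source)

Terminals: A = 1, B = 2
Find the Thévenin equivalent first; then I_n = V_th/R_th and R_n = R_th.
Step 1 — V_th is the open-circuit voltage V_A - V_B (nothing connected across the terminals).
Nodal analysis, taking node 2 as the 0 V reference.
Source V1 fixes V_0 = 10 V.
KCL at each unknown node (sum of currents leaving = 0; resistances in Ω):
  Node 1: (V_1 - 10)/100 + (V_1 - 0)/500 = 0
Collecting terms: 0.012 × V_1 = 0.1  =>  V_1 = 8.333 V
V_th = V_1 - V_2 = 8.333 - 0 = 8.333 V
Step 2 — R_th: zero the source — replace V1 by a short circuit (node 2 merges into node 0) — and find the resistance seen between A (node 1) and B (node 0).
Reduce the network between node 1 (A) and node 0 (B) by series/parallel combination:
  Rp1 = R1 ‖ R2 (parallel, both between nodes 0 and 1) = 1/(1/100 + 1/500) = 83.33 Ω
R_th = 83.33 Ω
I_n = V_th/R_th = 8.333/83.33 = 0.1 A, and R_n = R_th = 83.33 Ω

Final answer: I_n = 0.1 A, R_n = 83.33 Ω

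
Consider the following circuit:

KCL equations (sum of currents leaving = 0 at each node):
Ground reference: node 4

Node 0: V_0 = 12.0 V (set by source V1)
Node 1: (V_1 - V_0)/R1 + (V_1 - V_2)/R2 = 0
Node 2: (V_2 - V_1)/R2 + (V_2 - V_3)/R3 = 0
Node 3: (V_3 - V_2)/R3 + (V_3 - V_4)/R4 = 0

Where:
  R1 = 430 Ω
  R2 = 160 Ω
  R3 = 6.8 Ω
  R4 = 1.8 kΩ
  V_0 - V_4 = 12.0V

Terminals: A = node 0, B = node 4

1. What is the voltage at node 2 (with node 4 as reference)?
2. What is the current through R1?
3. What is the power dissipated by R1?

Nodal analysis, taking node 4 as the 0 V reference.
Source V1 fixes V_0 = 12 V.
KCL at each unknown node (sum of currents leaving = 0; resistances in Ω):
  Node 1: (V_1 - 12)/430 + (V_1 - V_2)/160 = 0
  Node 2: (V_2 - V_1)/160 + (V_2 - V_3)/6.8 = 0
  Node 3: (V_3 - V_2)/6.8 + (V_3 - 0)/1800 = 0
Collecting terms (coefficients in siemens):
  0.008576·V_1 - 0.00625·V_2 = 0.02791
  0.1533·V_2 - 0.00625·V_1 - 0.1471·V_3 = 0
  0.1476·V_3 - 0.1471·V_2 = 0
Solving these 3 simultaneous equations (Gaussian elimination) gives:
  V_1 = 9.847 V, V_2 = 9.046 V, V_3 = 9.012 V
Part 1:
  Read off the nodal solution: V_2 = 9.046 V
Part 2:
  I_R1 = (V_0 - V_1)/R1 = (12 - 9.847)/430 = 0.005007 A
  Magnitude: I_R1 = 0.005007 A
Part 3:
  I_R1 = (V_0 - V_1)/R1 = (12 - 9.847)/430 = 0.005007 A
  P_R1 = I_R1² × R1 = (0.005007)² × 430 = 0.01078 W

Final answers:
1. V_2 = 9.046 V
2. I_R1 = 0.005007 A
3. P_R1 = 0.01078 W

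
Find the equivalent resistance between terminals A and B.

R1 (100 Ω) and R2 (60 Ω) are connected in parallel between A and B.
Reduce the network between node 0 (A) and node 1 (B) by series/parallel combination:
  Rp1 = R1 ‖ R2 (parallel, both between nodes 0 and 1) = 1/(1/100 + 1/60) = 37.5 Ω
R_eq = 37.5 Ω

Final answer: 37.5 Ω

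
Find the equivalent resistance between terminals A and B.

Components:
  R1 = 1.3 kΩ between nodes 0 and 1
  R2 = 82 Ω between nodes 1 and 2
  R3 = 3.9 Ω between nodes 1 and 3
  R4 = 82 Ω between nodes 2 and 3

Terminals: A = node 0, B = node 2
Reduce the network between node 0 (A) and node 2 (B) by series/parallel combination:
  Rs1 = R3 + R4 (series, joined only at node 3) = 3.9 + 82 = 85.9 Ω
  Rp1 = R2 ‖ Rs1 (parallel, both between nodes 1 and 2) = 1/(1/82 + 1/85.9) = 41.95 Ω
  Rs2 = R1 + Rp1 (series, joined only at node 1) = 1300 + 41.95 = 1342 Ω
R_eq = 1.342 kΩ

Final answer: 1.342 kΩ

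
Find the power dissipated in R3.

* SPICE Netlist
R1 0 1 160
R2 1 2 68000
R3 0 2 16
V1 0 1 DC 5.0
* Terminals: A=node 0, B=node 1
Nodal analysis, taking node 1 as the 0 V reference.
Source V1 fixes V_0 = 5 V.
KCL at each unknown node (sum of currents leaving = 0; resistances in Ω):
  Node 2: (V_2 - 0)/68000 + (V_2 - 5)/16 = 0
Collecting terms: 0.06251 × V_2 = 0.3125  =>  V_2 = 4.999 V
I_R3 = (V_0 - V_2)/R3 = (5 - 4.999)/16 = 0.00007351 A
P_R3 = I_R3² × R3 = (0.00007351)² × 16 = 0.00000008646 W

Final answer: 8.646e-08 W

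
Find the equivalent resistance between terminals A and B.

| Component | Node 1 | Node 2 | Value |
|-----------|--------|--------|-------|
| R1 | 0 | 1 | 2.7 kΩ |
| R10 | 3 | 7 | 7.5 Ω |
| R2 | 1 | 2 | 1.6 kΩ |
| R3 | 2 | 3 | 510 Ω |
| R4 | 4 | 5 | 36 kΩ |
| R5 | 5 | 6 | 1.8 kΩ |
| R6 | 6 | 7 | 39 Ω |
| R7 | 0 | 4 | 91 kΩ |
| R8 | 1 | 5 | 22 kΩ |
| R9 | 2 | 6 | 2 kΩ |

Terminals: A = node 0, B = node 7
The network is not a plain series/parallel combination. Inject a 1 A test current into terminal A (node 0) and return it from terminal B (node 7); then R_eq = V_A / (1 A).
Nodal analysis, taking node 7 as the 0 V reference.
Current source I_test pushes 1 A into node 0 and draws it out of node 7.
KCL at each unknown node (sum of currents leaving = 0; resistances in Ω):
  Node 0: (V_0 - V_1)/2700 + (V_0 - V_4)/91000 - 1 = 0
  Node 1: (V_1 - V_0)/2700 + (V_1 - V_2)/1600 + (V_1 - V_5)/22000 = 0
  Node 2: (V_2 - V_1)/1600 + (V_2 - V_3)/510 + (V_2 - V_6)/2000 = 0
  Node 3: (V_3 - V_2)/510 + (V_3 - 0)/7.5 = 0
  Node 4: (V_4 - V_0)/91000 + (V_4 - V_5)/36000 = 0
  Node 5: (V_5 - V_1)/22000 + (V_5 - V_4)/36000 + (V_5 - V_6)/1800 = 0
  Node 6: (V_6 - V_2)/2000 + (V_6 - V_5)/1800 + (V_6 - 0)/39 = 0
Collecting terms (coefficients in siemens):
  0.0003814·V_0 - 0.0003704·V_1 - 0.00001099·V_4 = 1
  0.001041·V_1 - 0.0003704·V_0 - 0.000625·V_2 - 0.00004545·V_5 = 0
  0.003086·V_2 - 0.000625·V_1 - 0.001961·V_3 - 0.0005·V_6 = 0
  0.1353·V_3 - 0.001961·V_2 = 0
  0.00003877·V_4 - 0.00001099·V_0 - 0.00002778·V_5 = 0
  0.0006288·V_5 - 0.00004545·V_1 - 0.00002778·V_4 - 0.0005556·V_6 = 0
  0.0267·V_6 - 0.0005·V_2 - 0.0005556·V_5 = 0
Solving these 7 simultaneous equations (Gaussian elimination) gives:
  V_0 = 4411 V, V_1 = 1801 V, V_2 = 369.9 V, V_3 = 5.361 V
  V_4 = 1395 V, V_5 = 201.6 V, V_6 = 11.12 V
R_eq = V_0 / 1 A = 4411 Ω = 4.411 kΩ

Final answer: 4.411 kΩ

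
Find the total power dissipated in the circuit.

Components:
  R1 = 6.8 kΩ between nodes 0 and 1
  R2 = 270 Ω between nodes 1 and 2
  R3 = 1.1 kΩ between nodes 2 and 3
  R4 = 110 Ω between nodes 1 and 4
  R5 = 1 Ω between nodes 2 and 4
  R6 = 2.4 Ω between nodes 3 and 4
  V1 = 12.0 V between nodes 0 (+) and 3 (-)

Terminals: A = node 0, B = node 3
Nodal analysis, taking node 3 as the 0 V reference.
Source V1 fixes V_0 = 12 V.
KCL at each unknown node (sum of currents leaving = 0; resistances in Ω):
  Node 1: (V_1 - 12)/6800 + (V_1 - V_2)/270 + (V_1 - V_4)/110 = 0
  Node 2: (V_2 - V_1)/270 + (V_2 - 0)/1100 + (V_2 - V_4)/1 = 0
  Node 4: (V_4 - V_1)/110 + (V_4 - V_2)/1 + (V_4 - 0)/2.4 = 0
Collecting terms (coefficients in siemens):
  0.01294·V_1 - 0.003704·V_2 - 0.009091·V_4 = 0.001765
  1.005·V_2 - 0.003704·V_1 - 1·V_4 = 0
  1.426·V_4 - 0.009091·V_1 - 1·V_2 = 0
Solving these 3 simultaneous equations (Gaussian elimination) gives:
  V_1 = 0.1406 V, V_2 = 0.004675 V, V_4 = 0.004175 V
Power in each resistor, P = (ΔV)²/R:
  P_R1 = (12 - 0.1406)²/6800 = 0.02068 W
  P_R2 = (0.1406 - 0.004675)²/270 = 0.00006846 W
  P_R3 = (0.004675 - 0)²/1100 = 0.00000001987 W
  P_R4 = (0.1406 - 0.004175)²/110 = 0.0001693 W
  P_R5 = (0.004675 - 0.004175)²/1 = 0.0000002493 W
  P_R6 = (0 - 0.004175)²/2.4 = 0.000007264 W
P_total = P_R1 + P_R2 + P_R3 + P_R4 + P_R5 + P_R6 = 0.02093 W

Final answer: 0.02093 W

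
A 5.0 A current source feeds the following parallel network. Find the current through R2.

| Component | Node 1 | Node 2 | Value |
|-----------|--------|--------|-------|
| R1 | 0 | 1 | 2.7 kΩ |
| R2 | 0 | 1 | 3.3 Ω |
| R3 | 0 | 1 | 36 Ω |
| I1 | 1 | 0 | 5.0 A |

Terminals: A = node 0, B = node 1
All resistors sit directly between nodes 0 and 1, so they are in parallel and share one voltage V; the full source current 5 A splits among them.
1/R_par = 1/2700 + 1/3.3 + 1/36 = 0.3312 S  =>  R_par = 3.02 Ω
V = I × R_par = 5 × 3.02 = 15.1 V
I_R2 = V/R2 = 15.1/3.3 = 4.575 A

Final answer: 4.575 A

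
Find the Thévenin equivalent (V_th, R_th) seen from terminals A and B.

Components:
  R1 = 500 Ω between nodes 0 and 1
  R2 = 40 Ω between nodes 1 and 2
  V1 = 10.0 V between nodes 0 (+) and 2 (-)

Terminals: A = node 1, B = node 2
Step 1 — V_th is the open-circuit voltage V_A - V_B (nothing connected across the terminals).
Nodal analysis, taking node 2 as the 0 V reference.
Source V1 fixes V_0 = 10 V.
KCL at each unknown node (sum of currents leaving = 0; resistances in Ω):
  Node 1: (V_1 - 10)/500 + (V_1 - 0)/40 = 0
Collecting terms: 0.027 × V_1 = 0.02  =>  V_1 = 0.7407 V
V_th = V_1 - V_2 = 0.7407 - 0 = 0.7407 V
Step 2 — R_th: zero the source — replace V1 by a short circuit (node 2 merges into node 0) — and find the resistance seen between A (node 1) and B (node 0).
Reduce the network between node 1 (A) and node 0 (B) by series/parallel combination:
  Rp1 = R1 ‖ R2 (parallel, both between nodes 0 and 1) = 1/(1/500 + 1/40) = 37.04 Ω
R_th = 37.04 Ω

Final answer: V_th = 0.7407 V, R_th = 37.04 Ω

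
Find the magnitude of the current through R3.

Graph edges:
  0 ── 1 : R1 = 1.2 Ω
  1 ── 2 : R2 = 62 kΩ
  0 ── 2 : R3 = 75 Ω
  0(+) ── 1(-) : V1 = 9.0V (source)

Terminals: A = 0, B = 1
Nodal analysis, taking node 1 as the 0 V reference.
Source V1 fixes V_0 = 9 V.
KCL at each unknown node (sum of currents leaving = 0; resistances in Ω):
  Node 2: (V_2 - 0)/62000 + (V_2 - 9)/75 = 0
Collecting terms: 0.01335 × V_2 = 0.12  =>  V_2 = 8.989 V
I_R3 = (V_0 - V_2)/R3 = (9 - 8.989)/75 = 0.000145 A
|I_R3| = 0.000145 A

Final answer: |I_R3| = 0.000145 A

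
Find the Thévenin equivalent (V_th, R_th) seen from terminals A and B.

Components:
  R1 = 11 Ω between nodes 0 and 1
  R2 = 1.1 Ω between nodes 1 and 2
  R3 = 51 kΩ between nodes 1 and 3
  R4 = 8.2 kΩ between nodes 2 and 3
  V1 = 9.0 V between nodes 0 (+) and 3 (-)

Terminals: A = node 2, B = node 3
Step 1 — V_th is the open-circuit voltage V_A - V_B (nothing connected across the terminals).
Nodal analysis, taking node 3 as the 0 V reference.
Source V1 fixes V_0 = 9 V.
KCL at each unknown node (sum of currents leaving = 0; resistances in Ω):
  Node 1: (V_1 - 9)/11 + (V_1 - V_2)/1.1 + (V_1 - 0)/51000 = 0
  Node 2: (V_2 - V_1)/1.1 + (V_2 - 0)/8200 = 0
Collecting terms (coefficients in siemens):
  1·V_1 - 0.9091·V_2 = 0.8182
  0.9092·V_2 - 0.9091·V_1 = 0
Determinant D = (1)(0.9092) - (-0.9091)(-0.9091) = 0.08278
V_1 = [(0.8182)(0.9092) - (-0.9091)(0)]/D = 8.986 V
V_2 = [(1)(0) - (0.8182)(-0.9091)]/D = 8.985 V
V_th = V_2 - V_3 = 8.985 - 0 = 8.985 V
Step 2 — R_th: zero the source — replace V1 by a short circuit (node 3 merges into node 0) — and find the resistance seen between A (node 2) and B (node 0).
Reduce the network between node 2 (A) and node 0 (B) by series/parallel combination:
  Rp1 = R1 ‖ R3 (parallel, both between nodes 0 and 1) = 1/(1/11 + 1/51000) = 11 Ω
  Rs1 = R2 + Rp1 (series, joined only at node 1) = 1.1 + 11 = 12.1 Ω
  Rp2 = R4 ‖ Rs1 (parallel, both between nodes 0 and 2) = 1/(1/8200 + 1/12.1) = 12.08 Ω
R_th = 12.08 Ω

Final answer: V_th = 8.985 V, R_th = 12.08 Ω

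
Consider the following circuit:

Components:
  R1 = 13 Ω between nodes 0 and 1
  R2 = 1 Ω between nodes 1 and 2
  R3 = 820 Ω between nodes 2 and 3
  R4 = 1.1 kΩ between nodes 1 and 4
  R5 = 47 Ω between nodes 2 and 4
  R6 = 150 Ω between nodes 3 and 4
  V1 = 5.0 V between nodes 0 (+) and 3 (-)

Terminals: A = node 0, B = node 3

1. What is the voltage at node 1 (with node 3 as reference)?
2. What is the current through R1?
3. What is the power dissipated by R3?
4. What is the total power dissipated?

Nodal analysis, taking node 3 as the 0 V reference.
Source V1 fixes V_0 = 5 V.
KCL at each unknown node (sum of currents leaving = 0; resistances in Ω):
  Node 1: (V_1 - 5)/13 + (V_1 - V_2)/1 + (V_1 - V_4)/1100 = 0
  Node 2: (V_2 - V_1)/1 + (V_2 - 0)/820 + (V_2 - V_4)/47 = 0
  Node 4: (V_4 - V_1)/1100 + (V_4 - V_2)/47 + (V_4 - 0)/150 = 0
Collecting terms (coefficients in siemens):
  1.078·V_1 - 1·V_2 - 0.0009091·V_4 = 0.3846
  1.022·V_2 - 1·V_1 - 0.02128·V_4 = 0
  0.02885·V_4 - 0.0009091·V_1 - 0.02128·V_2 = 0
Solving these 3 simultaneous equations (Gaussian elimination) gives:
  V_1 = 4.621 V, V_2 = 4.593 V, V_4 = 3.533 V
Part 1:
  Read off the nodal solution: V_1 = 4.621 V
Part 2:
  I_R1 = (V_0 - V_1)/R1 = (5 - 4.621)/13 = 0.02915 A
  Magnitude: I_R1 = 0.02915 A
Part 3:
  I_R3 = (V_2 - V_3)/R3 = (4.593 - 0)/820 = 0.005601 A
  P_R3 = I_R3² × R3 = (0.005601)² × 820 = 0.02572 W
Part 4:
  Power in each resistor, P = (ΔV)²/R:
    P_R1 = (5 - 4.621)²/13 = 0.01105 W
    P_R2 = (4.621 - 4.593)²/1 = 0.0007931 W
    P_R3 = (4.593 - 0)²/820 = 0.02572 W
    P_R4 = (4.621 - 3.533)²/1100 = 0.001077 W
    P_R5 = (4.593 - 3.533)²/47 = 0.02392 W
    P_R6 = (0 - 3.533)²/150 = 0.08319 W
  P_total = P_R1 + P_R2 + P_R3 + P_R4 + P_R5 + P_R6 = 0.1458 W

Final answers:
1. V_1 = 4.621 V
2. I_R1 = 0.02915 A
3. P_R3 = 0.02572 W
4. P_total = 0.1458 W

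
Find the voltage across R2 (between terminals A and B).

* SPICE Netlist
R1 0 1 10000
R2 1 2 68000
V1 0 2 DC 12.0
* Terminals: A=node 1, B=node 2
R1 and R2 are in series across V1 (node 0 → node 1 → node 2), and the output A–B is taken across R2, so this is a voltage divider.
Series current: I = V1/(R1 + R2) = 12/(10000 + 68000) = 12/78000 = 0.0001538 A
V_R2 = I × R2 = V1 × R2/(R1 + R2) = 12 × 68000/78000 = 10.46 V

Final answer: 10.46 V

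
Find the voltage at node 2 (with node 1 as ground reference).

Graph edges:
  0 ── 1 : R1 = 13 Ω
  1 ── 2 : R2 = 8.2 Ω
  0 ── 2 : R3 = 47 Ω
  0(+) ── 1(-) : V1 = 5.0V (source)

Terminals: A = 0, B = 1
Nodal analysis, taking node 1 as the 0 V reference.
Source V1 fixes V_0 = 5 V.
KCL at each unknown node (sum of currents leaving = 0; resistances in Ω):
  Node 2: (V_2 - 0)/8.2 + (V_2 - 5)/47 = 0
Collecting terms: 0.1432 × V_2 = 0.1064  =>  V_2 = 0.7428 V
The requested potential is V_2 = 0.7428 V.

Final answer: V_2 = 0.7428 V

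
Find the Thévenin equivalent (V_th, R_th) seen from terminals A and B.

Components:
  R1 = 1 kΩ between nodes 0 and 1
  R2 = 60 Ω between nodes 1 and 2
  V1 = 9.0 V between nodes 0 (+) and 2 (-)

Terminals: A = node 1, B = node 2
Step 1 — V_th is the open-circuit voltage V_A - V_B (nothing connected across the terminals).
Nodal analysis, taking node 2 as the 0 V reference.
Source V1 fixes V_0 = 9 V.
KCL at each unknown node (sum of currents leaving = 0; resistances in Ω):
  Node 1: (V_1 - 9)/1000 + (V_1 - 0)/60 = 0
Collecting terms: 0.01767 × V_1 = 0.009  =>  V_1 = 0.5094 V
V_th = V_1 - V_2 = 0.5094 - 0 = 0.5094 V
Step 2 — R_th: zero the source — replace V1 by a short circuit (node 2 merges into node 0) — and find the resistance seen between A (node 1) and B (node 0).
Reduce the network between node 1 (A) and node 0 (B) by series/parallel combination:
  Rp1 = R1 ‖ R2 (parallel, both between nodes 0 and 1) = 1/(1/1000 + 1/60) = 56.6 Ω
R_th = 56.6 Ω

Final answer: V_th = 0.5094 V, R_th = 56.6 Ω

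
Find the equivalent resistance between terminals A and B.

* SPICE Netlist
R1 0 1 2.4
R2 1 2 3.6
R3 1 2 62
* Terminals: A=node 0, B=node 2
Reduce the network between node 0 (A) and node 2 (B) by series/parallel combination:
  Rp1 = R2 ‖ R3 (parallel, both between nodes 1 and 2) = 1/(1/3.6 + 1/62) = 3.402 Ω
  Rs1 = R1 + Rp1 (series, joined only at node 1) = 2.4 + 3.402 = 5.802 Ω
R_eq = 5.802 Ω

Final answer: 5.802 Ω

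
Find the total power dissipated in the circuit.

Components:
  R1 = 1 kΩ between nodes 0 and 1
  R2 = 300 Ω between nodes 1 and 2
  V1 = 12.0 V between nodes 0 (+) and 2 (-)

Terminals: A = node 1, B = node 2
Nodal analysis, taking node 2 as the 0 V reference.
Source V1 fixes V_0 = 12 V.
KCL at each unknown node (sum of currents leaving = 0; resistances in Ω):
  Node 1: (V_1 - 12)/1000 + (V_1 - 0)/300 = 0
Collecting terms: 0.004333 × V_1 = 0.012  =>  V_1 = 2.769 V
Power in each resistor, P = (ΔV)²/R:
  P_R1 = (12 - 2.769)²/1000 = 0.08521 W
  P_R2 = (2.769 - 0)²/300 = 0.02556 W
P_total = P_R1 + P_R2 = 0.1108 W

Final answer: 0.1108 W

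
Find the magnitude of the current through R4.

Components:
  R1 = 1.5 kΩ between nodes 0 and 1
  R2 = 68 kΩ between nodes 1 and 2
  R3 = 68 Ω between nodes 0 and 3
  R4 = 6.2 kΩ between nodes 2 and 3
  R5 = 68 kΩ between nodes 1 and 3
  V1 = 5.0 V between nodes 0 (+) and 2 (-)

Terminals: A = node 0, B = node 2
Nodal analysis, taking node 2 as the 0 V reference.
Source V1 fixes V_0 = 5 V.
KCL at each unknown node (sum of currents leaving = 0; resistances in Ω):
  Node 1: (V_1 - 5)/1500 + (V_1 - 0)/68000 + (V_1 - V_3)/68000 = 0
  Node 3: (V_3 - 5)/68 + (V_3 - 0)/6200 + (V_3 - V_1)/68000 = 0
Collecting terms (coefficients in siemens):
  0.0006961·V_1 - 0.00001471·V_3 = 0.003333
  0.01488·V_3 - 0.00001471·V_1 = 0.07353
Determinant D = (0.0006961)(0.01488) - (-0.00001471)(-0.00001471) = 0.00001036
V_1 = [(0.003333)(0.01488) - (-0.00001471)(0.07353)]/D = 4.893 V
V_3 = [(0.0006961)(0.07353) - (0.003333)(-0.00001471)]/D = 4.946 V
I_R4 = (V_2 - V_3)/R4 = (0 - 4.946)/6200 = -0.0007977 A
|I_R4| = 0.0007977 A

Final answer: |I_R4| = 0.0007977 A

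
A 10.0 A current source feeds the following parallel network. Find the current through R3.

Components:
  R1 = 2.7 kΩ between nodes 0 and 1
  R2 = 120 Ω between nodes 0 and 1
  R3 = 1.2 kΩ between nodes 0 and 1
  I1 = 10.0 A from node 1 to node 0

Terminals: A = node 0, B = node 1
All resistors sit directly between nodes 0 and 1, so they are in parallel and share one voltage V; the full source current 10 A splits among them.
1/R_par = 1/2700 + 1/120 + 1/1200 = 0.009537 S  =>  R_par = 104.9 Ω
V = I × R_par = 10 × 104.9 = 1049 V
I_R3 = V/R3 = 1049/1200 = 0.8738 A

Final answer: 0.8738 A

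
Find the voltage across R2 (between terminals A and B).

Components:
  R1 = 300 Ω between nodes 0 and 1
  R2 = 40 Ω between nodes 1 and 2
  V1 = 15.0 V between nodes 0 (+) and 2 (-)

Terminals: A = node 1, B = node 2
R1 and R2 are in series across V1 (node 0 → node 1 → node 2), and the output A–B is taken across R2, so this is a voltage divider.
Series current: I = V1/(R1 + R2) = 15/(300 + 40) = 15/340 = 0.04412 A
V_R2 = I × R2 = V1 × R2/(R1 + R2) = 15 × 40/340 = 1.765 V

Final answer: 1.765 V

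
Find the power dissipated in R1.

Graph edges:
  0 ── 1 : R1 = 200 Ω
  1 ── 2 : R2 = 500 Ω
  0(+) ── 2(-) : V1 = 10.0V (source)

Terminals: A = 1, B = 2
Nodal analysis, taking node 2 as the 0 V reference.
Source V1 fixes V_0 = 10 V.
KCL at each unknown node (sum of currents leaving = 0; resistances in Ω):
  Node 1: (V_1 - 10)/200 + (V_1 - 0)/500 = 0
Collecting terms: 0.007 × V_1 = 0.05  =>  V_1 = 7.143 V
I_R1 = (V_0 - V_1)/R1 = (10 - 7.143)/200 = 0.01429 A
P_R1 = I_R1² × R1 = (0.01429)² × 200 = 0.04082 W

Final answer: 0.04082 W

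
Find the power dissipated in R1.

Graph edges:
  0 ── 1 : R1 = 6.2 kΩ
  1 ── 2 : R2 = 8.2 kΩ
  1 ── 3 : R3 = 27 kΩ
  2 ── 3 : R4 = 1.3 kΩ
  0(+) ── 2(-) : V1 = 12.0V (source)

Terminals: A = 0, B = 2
Nodal analysis, taking node 2 as the 0 V reference.
Source V1 fixes V_0 = 12 V.
KCL at each unknown node (sum of currents leaving = 0; resistances in Ω):
  Node 1: (V_1 - 12)/6200 + (V_1 - 0)/8200 + (V_1 - V_3)/27000 = 0
  Node 3: (V_3 - V_1)/27000 + (V_3 - 0)/1300 = 0
Collecting terms (coefficients in siemens):
  0.0003203·V_1 - 0.00003704·V_3 = 0.001935
  0.0008063·V_3 - 0.00003704·V_1 = 0
Determinant D = (0.0003203)(0.0008063) - (-0.00003704)(-0.00003704) = 0.0000002569
V_1 = [(0.001935)(0.0008063) - (-0.00003704)(0)]/D = 6.075 V
V_3 = [(0.0003203)(0) - (0.001935)(-0.00003704)]/D = 0.2791 V
I_R1 = (V_0 - V_1)/R1 = (12 - 6.075)/6200 = 0.0009556 A
P_R1 = I_R1² × R1 = (0.0009556)² × 6200 = 0.005661 W

Final answer: 0.005661 W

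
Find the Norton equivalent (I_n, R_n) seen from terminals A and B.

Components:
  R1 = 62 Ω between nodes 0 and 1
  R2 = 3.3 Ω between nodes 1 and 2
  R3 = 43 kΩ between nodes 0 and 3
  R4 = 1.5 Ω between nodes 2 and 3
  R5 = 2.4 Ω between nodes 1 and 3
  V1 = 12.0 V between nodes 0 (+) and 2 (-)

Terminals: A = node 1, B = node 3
Find the Thévenin equivalent first; then I_n = V_th/R_th and R_n = R_th.
Step 1 — V_th is the open-circuit voltage V_A - V_B (nothing connected across the terminals).
Nodal analysis, taking node 2 as the 0 V reference.
Source V1 fixes V_0 = 12 V.
KCL at each unknown node (sum of currents leaving = 0; resistances in Ω):
  Node 1: (V_1 - 12)/62 + (V_1 - 0)/3.3 + (V_1 - V_3)/2.4 = 0
  Node 3: (V_3 - 12)/43000 + (V_3 - 0)/1.5 + (V_3 - V_1)/2.4 = 0
Collecting terms (coefficients in siemens):
  0.7358·V_1 - 0.4167·V_3 = 0.1935
  1.083·V_3 - 0.4167·V_1 = 0.0002791
Determinant D = (0.7358)(1.083) - (-0.4167)(-0.4167) = 0.6236
V_1 = [(0.1935)(1.083) - (-0.4167)(0.0002791)]/D = 0.3365 V
V_3 = [(0.7358)(0.0002791) - (0.1935)(-0.4167)]/D = 0.1297 V
V_th = V_1 - V_3 = 0.3365 - 0.1297 = 0.2068 V
Step 2 — R_th: zero the source — replace V1 by a short circuit (node 2 merges into node 0) — and find the resistance seen between A (node 1) and B (node 3).
Reduce the network between node 1 (A) and node 3 (B) by series/parallel combination:
  Rp1 = R1 ‖ R2 (parallel, both between nodes 0 and 1) = 1/(1/62 + 1/3.3) = 3.133 Ω
  Rp2 = R3 ‖ R4 (parallel, both between nodes 0 and 3) = 1/(1/43000 + 1/1.5) = 1.5 Ω
  Rs1 = Rp1 + Rp2 (series, joined only at node 0) = 3.133 + 1.5 = 4.633 Ω
  Rp3 = R5 ‖ Rs1 (parallel, both between nodes 1 and 3) = 1/(1/2.4 + 1/4.633) = 1.581 Ω
R_th = 1.581 Ω
I_n = V_th/R_th = 0.2068/1.581 = 0.1308 A, and R_n = R_th = 1.581 Ω

Final answer: I_n = 0.1308 A, R_n = 1.581 Ω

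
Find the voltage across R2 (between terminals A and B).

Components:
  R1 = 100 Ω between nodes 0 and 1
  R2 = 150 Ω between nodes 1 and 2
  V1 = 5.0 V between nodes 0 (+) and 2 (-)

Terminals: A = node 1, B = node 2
R1 and R2 are in series across V1 (node 0 → node 1 → node 2), and the output A–B is taken across R2, so this is a voltage divider.
Series current: I = V1/(R1 + R2) = 5/(100 + 150) = 5/250 = 0.02 A
V_R2 = I × R2 = V1 × R2/(R1 + R2) = 5 × 150/250 = 3 V

Final answer: 3 V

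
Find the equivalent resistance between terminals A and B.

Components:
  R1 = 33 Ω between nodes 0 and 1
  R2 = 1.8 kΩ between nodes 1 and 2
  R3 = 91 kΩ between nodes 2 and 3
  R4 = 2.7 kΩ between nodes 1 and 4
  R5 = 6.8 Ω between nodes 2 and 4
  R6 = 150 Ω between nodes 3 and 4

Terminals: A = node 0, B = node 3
The network is not a plain series/parallel combination. Inject a 1 A test current into terminal A (node 0) and return it from terminal B (node 3); then R_eq = V_A / (1 A).
Nodal analysis, taking node 3 as the 0 V reference.
Current source I_test pushes 1 A into node 0 and draws it out of node 3.
KCL at each unknown node (sum of currents leaving = 0; resistances in Ω):
  Node 0: (V_0 - V_1)/33 - 1 = 0
  Node 1: (V_1 - V_0)/33 + (V_1 - V_2)/1800 + (V_1 - V_4)/2700 = 0
  Node 2: (V_2 - V_1)/1800 + (V_2 - 0)/91000 + (V_2 - V_4)/6.8 = 0
  Node 4: (V_4 - V_1)/2700 + (V_4 - V_2)/6.8 + (V_4 - 0)/150 = 0
Collecting terms (coefficients in siemens):
  0.0303·V_0 - 0.0303·V_1 = 1
  0.03123·V_1 - 0.0303·V_0 - 0.0005556·V_2 - 0.0003704·V_4 = 0
  0.1476·V_2 - 0.0005556·V_1 - 0.1471·V_4 = 0
  0.1541·V_4 - 0.0003704·V_1 - 0.1471·V_2 = 0
Solving these 4 simultaneous equations (Gaussian elimination) gives:
  V_0 = 1265 V, V_1 = 1232 V, V_2 = 153.8 V, V_4 = 149.7 V
R_eq = V_0 / 1 A = 1265 Ω = 1.265 kΩ

Final answer: 1.265 kΩ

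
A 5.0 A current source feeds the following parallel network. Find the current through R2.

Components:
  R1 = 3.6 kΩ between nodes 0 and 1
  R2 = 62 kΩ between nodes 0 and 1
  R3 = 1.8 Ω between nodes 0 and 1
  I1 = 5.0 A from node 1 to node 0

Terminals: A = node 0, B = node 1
All resistors sit directly between nodes 0 and 1, so they are in parallel and share one voltage V; the full source current 5 A splits among them.
1/R_par = 1/3600 + 1/62000 + 1/1.8 = 0.5558 S  =>  R_par = 1.799 Ω
V = I × R_par = 5 × 1.799 = 8.995 V
I_R2 = V/R2 = 8.995/62000 = 0.0001451 A

Final answer: 0.0001451 A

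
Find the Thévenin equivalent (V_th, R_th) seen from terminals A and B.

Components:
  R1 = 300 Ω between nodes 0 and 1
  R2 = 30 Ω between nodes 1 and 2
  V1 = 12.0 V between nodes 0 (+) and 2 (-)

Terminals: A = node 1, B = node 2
Step 1 — V_th is the open-circuit voltage V_A - V_B (nothing connected across the terminals).
Nodal analysis, taking node 2 as the 0 V reference.
Source V1 fixes V_0 = 12 V.
KCL at each unknown node (sum of currents leaving = 0; resistances in Ω):
  Node 1: (V_1 - 12)/300 + (V_1 - 0)/30 = 0
Collecting terms: 0.03667 × V_1 = 0.04  =>  V_1 = 1.091 V
V_th = V_1 - V_2 = 1.091 - 0 = 1.091 V
Step 2 — R_th: zero the source — replace V1 by a short circuit (node 2 merges into node 0) — and find the resistance seen between A (node 1) and B (node 0).
Reduce the network between node 1 (A) and node 0 (B) by series/parallel combination:
  Rp1 = R1 ‖ R2 (parallel, both between nodes 0 and 1) = 1/(1/300 + 1/30) = 27.27 Ω
R_th = 27.27 Ω

Final answer: V_th = 1.091 V, R_th = 27.27 Ω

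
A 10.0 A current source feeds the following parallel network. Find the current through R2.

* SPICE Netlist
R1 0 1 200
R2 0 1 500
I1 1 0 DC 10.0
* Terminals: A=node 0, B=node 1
All resistors sit directly between nodes 0 and 1, so they are in parallel and share one voltage V; the full source current 10 A splits among them.
1/R_par = 1/200 + 1/500 = 0.007 S  =>  R_par = 142.9 Ω
V = I × R_par = 10 × 142.9 = 1429 V
I_R2 = V/R2 = 1429/500 = 2.857 A

Final answer: 2.857 A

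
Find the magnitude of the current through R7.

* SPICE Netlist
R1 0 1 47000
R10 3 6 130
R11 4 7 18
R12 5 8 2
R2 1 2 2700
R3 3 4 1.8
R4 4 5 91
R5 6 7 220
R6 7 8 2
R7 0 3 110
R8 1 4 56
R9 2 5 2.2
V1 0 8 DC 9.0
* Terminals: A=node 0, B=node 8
Nodal analysis, taking node 8 as the 0 V reference.
Source V1 fixes V_0 = 9 V.
KCL at each unknown node (sum of currents leaving = 0; resistances in Ω):
  Node 1: (V_1 - 9)/47000 + (V_1 - V_2)/2700 + (V_1 - V_4)/56 = 0
  Node 2: (V_2 - V_1)/2700 + (V_2 - V_5)/2.2 = 0
  Node 3: (V_3 - V_4)/1.8 + (V_3 - 9)/110 + (V_3 - V_6)/130 = 0
  Node 4: (V_4 - V_3)/1.8 + (V_4 - V_5)/91 + (V_4 - V_1)/56 + (V_4 - V_7)/18 = 0
  Node 5: (V_5 - V_4)/91 + (V_5 - V_2)/2.2 + (V_5 - 0)/2 = 0
  Node 6: (V_6 - V_7)/220 + (V_6 - V_3)/130 = 0
  Node 7: (V_7 - V_6)/220 + (V_7 - 0)/2 + (V_7 - V_4)/18 = 0
Collecting terms (coefficients in siemens):
  0.01825·V_1 - 0.0003704·V_2 - 0.01786·V_4 = 0.0001915
  0.4549·V_2 - 0.0003704·V_1 - 0.4545·V_5 = 0
  0.5723·V_3 - 0.5556·V_4 - 0.007692·V_6 = 0.08182
  0.64·V_4 - 0.01786·V_1 - 0.5556·V_3 - 0.01099·V_5 - 0.05556·V_7 = 0
  0.9655·V_5 - 0.4545·V_2 - 0.01099·V_4 = 0
  0.01224·V_6 - 0.007692·V_3 - 0.004545·V_7 = 0
  0.5601·V_7 - 0.05556·V_4 - 0.004545·V_6 = 0
Solving these 7 simultaneous equations (Gaussian elimination) gives:
  V_1 = 1.099 V, V_2 = 0.02555 V, V_3 = 1.233 V, V_4 = 1.111 V
  V_5 = 0.02468 V, V_6 = 0.8183 V, V_7 = 0.1169 V
I_R7 = (V_0 - V_3)/R7 = (9 - 1.233)/110 = 0.07061 A
|I_R7| = 0.07061 A

Final answer: |I_R7| = 0.07061 A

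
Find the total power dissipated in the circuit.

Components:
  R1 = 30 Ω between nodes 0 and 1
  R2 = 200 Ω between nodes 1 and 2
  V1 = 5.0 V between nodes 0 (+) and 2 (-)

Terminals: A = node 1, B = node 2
Nodal analysis, taking node 2 as the 0 V reference.
Source V1 fixes V_0 = 5 V.
KCL at each unknown node (sum of currents leaving = 0; resistances in Ω):
  Node 1: (V_1 - 5)/30 + (V_1 - 0)/200 = 0
Collecting terms: 0.03833 × V_1 = 0.1667  =>  V_1 = 4.348 V
Power in each resistor, P = (ΔV)²/R:
  P_R1 = (5 - 4.348)²/30 = 0.01418 W
  P_R2 = (4.348 - 0)²/200 = 0.09452 W
P_total = P_R1 + P_R2 = 0.1087 W

Final answer: 0.1087 W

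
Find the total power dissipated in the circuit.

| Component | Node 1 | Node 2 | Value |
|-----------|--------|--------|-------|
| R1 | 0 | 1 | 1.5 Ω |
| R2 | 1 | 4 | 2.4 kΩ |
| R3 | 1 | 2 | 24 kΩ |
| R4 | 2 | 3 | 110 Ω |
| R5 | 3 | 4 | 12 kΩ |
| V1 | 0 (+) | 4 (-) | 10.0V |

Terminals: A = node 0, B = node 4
Nodal analysis, taking node 4 as the 0 V reference.
Source V1 fixes V_0 = 10 V.
KCL at each unknown node (sum of currents leaving = 0; resistances in Ω):
  Node 1: (V_1 - 10)/1.5 + (V_1 - 0)/2400 + (V_1 - V_2)/24000 = 0
  Node 2: (V_2 - V_1)/24000 + (V_2 - V_3)/110 = 0
  Node 3: (V_3 - V_2)/110 + (V_3 - 0)/12000 = 0
Collecting terms (coefficients in siemens):
  0.6671·V_1 - 0.00004167·V_2 = 6.667
  0.009133·V_2 - 0.00004167·V_1 - 0.009091·V_3 = 0
  0.009174·V_3 - 0.009091·V_2 = 0
Solving these 3 simultaneous equations (Gaussian elimination) gives:
  V_1 = 9.993 V, V_2 = 3.351 V, V_3 = 3.321 V
Power in each resistor, P = (ΔV)²/R:
  P_R1 = (10 - 9.993)²/1.5 = 0.00002958 W
  P_R2 = (9.993 - 0)²/2400 = 0.04161 W
  P_R3 = (9.993 - 3.351)²/24000 = 0.001838 W
  P_R4 = (3.351 - 3.321)²/110 = 0.000008425 W
  P_R5 = (3.321 - 0)²/12000 = 0.0009191 W
P_total = P_R1 + P_R2 + P_R3 + P_R4 + P_R5 = 0.04441 W

Final answer: 0.04441 W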